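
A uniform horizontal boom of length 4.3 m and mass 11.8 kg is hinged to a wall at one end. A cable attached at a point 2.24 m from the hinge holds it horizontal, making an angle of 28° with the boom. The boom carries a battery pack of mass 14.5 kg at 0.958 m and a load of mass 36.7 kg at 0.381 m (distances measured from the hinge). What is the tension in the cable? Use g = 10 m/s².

Sum moments about the hinge (the unknown hinge reaction has zero arm there).
Beam weight: 11.8 × 10 = 118 N down at 2.15 m → arm 2.15 m, τ = 118 × 2.15 = 253.7 N·m clockwise.
Battery pack: 14.5 × 10 = 145 N down at 0.958 m → arm 0.958 m, τ = 145 × 0.958 = 138.9 N·m clockwise.
Load: 36.7 × 10 = 367 N down at 0.381 m → arm 0.381 m, τ = 367 × 0.381 = 139.8 N·m clockwise.
Total clockwise load moment = 532.4 N·m.
The cable tension T acts at 2.24 m; only its component perpendicular to the boom, T sinθ, produces torque. sin 28° = 0.4695.
Setting net torque to zero: T × 2.24 × 0.4695 = 532.4 → T = 532.4 / 1.052 = 506 N.

T ≈ 506 N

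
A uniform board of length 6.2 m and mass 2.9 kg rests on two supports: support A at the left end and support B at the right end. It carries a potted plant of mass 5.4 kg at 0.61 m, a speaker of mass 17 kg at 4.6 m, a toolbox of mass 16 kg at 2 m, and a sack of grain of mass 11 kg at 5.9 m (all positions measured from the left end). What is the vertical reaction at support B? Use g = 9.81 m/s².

R_B ≈ 296 N

Taking torques about support A:
Beam weight: 2.9 × 9.81 = 28.45 N down at 3.1 m → arm 3.1 m, τ = 28.45 × 3.1 = 88.2 N·m clockwise.
Potted plant: 5.4 × 9.81 = 52.97 N down at 0.61 m → arm 0.61 m, τ = 52.97 × 0.61 = 32.31 N·m clockwise.
Speaker: 17 × 9.81 = 166.8 N down at 4.6 m → arm 4.6 m, τ = 166.8 × 4.6 = 767.3 N·m clockwise.
Toolbox: 16 × 9.81 = 157 N down at 2 m → arm 2 m, τ = 157 × 2 = 314 N·m clockwise.
Sack of grain: 11 × 9.81 = 107.9 N down at 5.9 m → arm 5.9 m, τ = 107.9 × 5.9 = 636.6 N·m clockwise.
Net load moment about support A = 1838 N·m clockwise.
Reaction R at support B is upward at 6.2 m, arm 6.2 m → moment R × 6.2 counterclockwise.
Στ = 0 ⇒ R × 6.2 = 1838 ⇒ R = 296 N.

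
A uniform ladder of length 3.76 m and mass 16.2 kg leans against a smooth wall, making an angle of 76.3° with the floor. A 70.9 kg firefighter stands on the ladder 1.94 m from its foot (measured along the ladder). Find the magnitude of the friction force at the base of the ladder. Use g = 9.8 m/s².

f ≈ 107 N

Taking torques about the foot of the ladder:
Ladder weight 16.2×9.8 = 158.8 N acts at 1.88 m along the ladder; its horizontal arm is 1.88·cos76.3° = 0.4453 m → τ = 70.71 N·m clockwise.
Firefighter: 70.9×9.8 = 694.8 N at 1.94 m → arm 0.4595 m → τ = 319.3 N·m clockwise.
Wall normal N acts horizontally at the top; its moment arm is the height L sinθ = 3.76·sin76.3° = 3.653 m, counterclockwise.
Balancing moments: N × 3.653 = 390, giving N = 107 N.
ΣFx = 0: friction at the foot balances the wall's push, so f = N_wall = 107 N.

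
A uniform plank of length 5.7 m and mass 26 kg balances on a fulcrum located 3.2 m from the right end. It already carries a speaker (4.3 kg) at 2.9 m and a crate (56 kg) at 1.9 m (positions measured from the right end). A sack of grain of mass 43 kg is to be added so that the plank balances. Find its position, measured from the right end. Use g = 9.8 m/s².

x ≈ 5.13 m from the right end

Sum moments about the fulcrum (at 3.2 m from the right end) (the support reaction has zero arm there).
Beam weight: 26 × 9.8 = 254.8 N down at 2.85 m → arm 0.35 m, τ = 254.8 × 0.35 = 89.18 N·m clockwise.
Speaker: 4.3 × 9.8 = 42.14 N down at 2.9 m → arm 0.3 m, τ = 42.14 × 0.3 = 12.64 N·m clockwise.
Crate: 56 × 9.8 = 548.8 N down at 1.9 m → arm 1.3 m, τ = 548.8 × 1.3 = 713.4 N·m clockwise.
Net moment of existing loads = 815.2 N·m clockwise.
The sack of grain weighs 43 × 9.8 = 421.4 N and must supply an equal counterclockwise moment, so its lever arm about the fulcrum is 815.2 / 421.4 = 1.93 m.
That puts it at 3.2 + 1.93 = 5.13 m from the right end.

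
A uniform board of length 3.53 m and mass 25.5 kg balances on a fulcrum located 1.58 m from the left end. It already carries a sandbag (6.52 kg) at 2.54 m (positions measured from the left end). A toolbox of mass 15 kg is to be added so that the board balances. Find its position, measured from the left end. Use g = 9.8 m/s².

x ≈ 0.848 m from the left end

Choose the fulcrum (at 1.58 m from the left end) as the axis so the support reaction has zero arm there.
Beam weight: 25.5 × 9.8 = 249.9 N down at 1.765 m → arm 0.185 m, τ = 249.9 × 0.185 = 46.23 N·m clockwise.
Sandbag: 6.52 × 9.8 = 63.9 N down at 2.54 m → arm 0.96 m, τ = 63.9 × 0.96 = 61.34 N·m clockwise.
Net moment of existing loads = 107.6 N·m clockwise.
The toolbox weighs 15 × 9.8 = 147 N and must supply an equal counterclockwise moment, so its lever arm about the fulcrum is 107.6 / 147 = 0.732 m.
That puts it at 1.58 − 0.732 = 0.848 m from the left end.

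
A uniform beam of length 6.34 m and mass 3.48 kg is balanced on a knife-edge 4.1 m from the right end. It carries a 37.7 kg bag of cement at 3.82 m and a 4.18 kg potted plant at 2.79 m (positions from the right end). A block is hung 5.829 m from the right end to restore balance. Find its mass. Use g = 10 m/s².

Taking torques about the knife-edge (at 4.1 m from the right end):
Beam weight: 3.48 × 10 = 34.8 N down at 3.17 m → arm 0.93 m, τ = 34.8 × 0.93 = 32.36 N·m clockwise.
Bag of cement: 37.7 × 10 = 377 N down at 3.82 m → arm 0.28 m, τ = 377 × 0.28 = 105.6 N·m clockwise.
Potted plant: 4.18 × 10 = 41.8 N down at 2.79 m → arm 1.31 m, τ = 41.8 × 1.31 = 54.76 N·m clockwise.
Net moment of known loads = 192.7 N·m clockwise.
An unknown mass m at 5.829 m has arm 1.729 m; its moment is m·g·1.729 counterclockwise.
Balancing moments: m × 10 × 1.729 = 192.7, giving m = 192.7 / (10 × 1.729) = 11.1 kg.

m ≈ 11.1 kg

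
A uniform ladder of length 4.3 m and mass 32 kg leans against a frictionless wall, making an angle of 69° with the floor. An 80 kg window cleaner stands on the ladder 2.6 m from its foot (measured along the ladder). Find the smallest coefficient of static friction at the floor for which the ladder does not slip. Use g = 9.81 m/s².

Sum moments about the foot of the ladder (the floor normal and friction both act there and drop out).
Ladder weight 32×9.81 = 313.9 N acts at 2.15 m along the ladder; its horizontal arm is 2.15·cos69° = 0.7705 m → τ = 241.9 N·m clockwise.
Window cleaner: 80×9.81 = 784.8 N at 2.6 m → arm 0.9318 m → τ = 731.3 N·m clockwise.
Wall normal N acts horizontally at the top; its moment arm is the height L sinθ = 4.3·sin69° = 4.014 m, counterclockwise.
Στ = 0 ⇒ N × 4.014 = 973.2 ⇒ N = 242.5 N.
ΣFx = 0 ⇒ f = N_wall = 242.5 N. ΣFy = 0 ⇒ N_floor = 1099 N.
μ_min = f / N_floor = 242.5 / 1099 = 0.221.

μ_min ≈ 0.221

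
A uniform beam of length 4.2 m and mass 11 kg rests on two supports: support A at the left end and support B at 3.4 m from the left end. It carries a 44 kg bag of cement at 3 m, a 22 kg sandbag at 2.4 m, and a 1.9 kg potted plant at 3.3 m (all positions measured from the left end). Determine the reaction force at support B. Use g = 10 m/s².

Sum moments about support A (its reaction then has zero moment arm).
Beam weight: 11 × 10 = 110 N down at 2.1 m → arm 2.1 m, τ = 110 × 2.1 = 231 N·m clockwise.
Bag of cement: 44 × 10 = 440 N down at 3 m → arm 3 m, τ = 440 × 3 = 1320 N·m clockwise.
Sandbag: 22 × 10 = 220 N down at 2.4 m → arm 2.4 m, τ = 220 × 2.4 = 528 N·m clockwise.
Potted plant: 1.9 × 10 = 19 N down at 3.3 m → arm 3.3 m, τ = 19 × 3.3 = 62.7 N·m clockwise.
Net load moment about support A = 2142 N·m clockwise.
Reaction R at support B is upward at 3.4 m, arm 3.4 m → moment R × 3.4 counterclockwise.
Balancing moments: R × 3.4 = 2142, giving R = 630 N.

R_B ≈ 630 N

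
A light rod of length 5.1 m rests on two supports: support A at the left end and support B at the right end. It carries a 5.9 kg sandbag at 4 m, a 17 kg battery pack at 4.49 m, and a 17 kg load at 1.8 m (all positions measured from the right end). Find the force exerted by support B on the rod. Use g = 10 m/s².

About support A:
Sandbag: 5.9 × 10 = 59 N down at 4 m → arm 1.1 m, τ = 59 × 1.1 = 64.9 N·m clockwise.
Battery pack: 17 × 10 = 170 N down at 4.49 m → arm 0.61 m, τ = 170 × 0.61 = 103.7 N·m clockwise.
Load: 17 × 10 = 170 N down at 1.8 m → arm 3.3 m, τ = 170 × 3.3 = 561 N·m clockwise.
Net load moment about support A = 729.6 N·m clockwise.
Reaction R at support B is upward at 0 m, arm 5.1 m → moment R × 5.1 counterclockwise.
For rotational equilibrium, R × 5.1 = 729.6, so R = 143 N.

R_B ≈ 143 N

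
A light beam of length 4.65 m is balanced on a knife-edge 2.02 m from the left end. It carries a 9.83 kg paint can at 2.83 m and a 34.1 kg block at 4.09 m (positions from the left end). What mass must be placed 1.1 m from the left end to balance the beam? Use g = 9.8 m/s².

m ≈ 85.4 kg

Taking torques about the knife-edge (at 2.02 m from the left end):
Paint can: 9.83 × 9.8 = 96.33 N down at 2.83 m → arm 0.81 m, τ = 96.33 × 0.81 = 78.03 N·m clockwise.
Block: 34.1 × 9.8 = 334.2 N down at 4.09 m → arm 2.07 m, τ = 334.2 × 2.07 = 691.8 N·m clockwise.
Net moment of known loads = 769.8 N·m clockwise.
An unknown mass m at 1.1 m has arm 0.92 m; its moment is m·g·0.92 counterclockwise.
Setting net torque to zero: m × 9.8 × 0.92 = 769.8 → m = 769.8 / (9.8 × 0.92) = 85.4 kg.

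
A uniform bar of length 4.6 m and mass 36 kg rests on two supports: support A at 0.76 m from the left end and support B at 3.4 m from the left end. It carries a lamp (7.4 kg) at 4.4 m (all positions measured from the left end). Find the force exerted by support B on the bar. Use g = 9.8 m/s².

Taking torques about support A:
Beam weight: 36 × 9.8 = 352.8 N down at 2.3 m → arm 1.54 m, τ = 352.8 × 1.54 = 543.3 N·m clockwise.
Lamp: 7.4 × 9.8 = 72.52 N down at 4.4 m → arm 3.64 m, τ = 72.52 × 3.64 = 264 N·m clockwise.
Net load moment about support A = 807.3 N·m clockwise.
Reaction R at support B is upward at 3.4 m, arm 2.64 m → moment R × 2.64 counterclockwise.
Balancing moments: R × 2.64 = 807.3, giving R = 306 N.

R_B ≈ 306 N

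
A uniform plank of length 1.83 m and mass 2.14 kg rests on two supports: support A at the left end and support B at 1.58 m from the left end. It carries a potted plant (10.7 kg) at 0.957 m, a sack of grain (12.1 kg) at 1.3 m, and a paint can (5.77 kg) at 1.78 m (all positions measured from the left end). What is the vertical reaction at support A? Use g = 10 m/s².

R_A ≈ 65.3 N

About support B:
Beam weight: 2.14 × 10 = 21.4 N down at 0.915 m → arm 0.665 m, τ = 21.4 × 0.665 = 14.23 N·m counterclockwise.
Potted plant: 10.7 × 10 = 107 N down at 0.957 m → arm 0.623 m, τ = 107 × 0.623 = 66.66 N·m counterclockwise.
Sack of grain: 12.1 × 10 = 121 N down at 1.3 m → arm 0.28 m, τ = 121 × 0.28 = 33.88 N·m counterclockwise.
Paint can: 5.77 × 10 = 57.7 N down at 1.78 m → arm 0.2 m, τ = 57.7 × 0.2 = 11.54 N·m clockwise.
Net load moment about support B = 103.2 N·m counterclockwise.
Reaction R at support A is upward at 0 m, arm 1.58 m → moment R × 1.58 clockwise.
For rotational equilibrium, R × 1.58 = 103.2, so R = 65.3 N.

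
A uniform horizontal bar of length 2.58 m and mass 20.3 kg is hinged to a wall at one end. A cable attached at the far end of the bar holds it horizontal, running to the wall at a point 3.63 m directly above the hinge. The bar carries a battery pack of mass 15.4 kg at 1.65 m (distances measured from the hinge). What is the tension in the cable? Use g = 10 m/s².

Sum moments about the hinge (the unknown hinge reaction has zero arm there).
Beam weight: 20.3 × 10 = 203 N down at 1.29 m → arm 1.29 m, τ = 203 × 1.29 = 261.9 N·m clockwise.
Battery pack: 15.4 × 10 = 154 N down at 1.65 m → arm 1.65 m, τ = 154 × 1.65 = 254.1 N·m clockwise.
Total clockwise load moment = 516 N·m.
The cable tension T acts at 2.58 m; only its component perpendicular to the bar, T sinθ, produces torque. sinθ = h/√(h²+d²) = 3.63/√(3.63²+2.58²) = 0.8151.
Balancing moments: T × 2.58 × 0.8151 = 516, giving T = 516 / 2.103 = 245 N.

T ≈ 245 N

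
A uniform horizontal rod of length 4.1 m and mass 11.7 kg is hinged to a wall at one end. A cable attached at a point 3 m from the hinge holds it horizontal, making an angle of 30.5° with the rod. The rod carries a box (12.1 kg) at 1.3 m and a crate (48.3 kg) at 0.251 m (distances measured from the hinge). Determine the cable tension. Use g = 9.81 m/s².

T ≈ 334 N

Taking torques about the hinge:
Beam weight: 11.7 × 9.81 = 114.8 N down at 2.05 m → arm 2.05 m, τ = 114.8 × 2.05 = 235.3 N·m clockwise.
Box: 12.1 × 9.81 = 118.7 N down at 1.3 m → arm 1.3 m, τ = 118.7 × 1.3 = 154.3 N·m clockwise.
Crate: 48.3 × 9.81 = 473.8 N down at 0.251 m → arm 0.251 m, τ = 473.8 × 0.251 = 118.9 N·m clockwise.
Total clockwise load moment = 508.5 N·m.
The cable tension T acts at 3 m; only its component perpendicular to the rod, T sinθ, produces torque. sin 30.5° = 0.5075.
Setting net torque to zero: T × 3 × 0.5075 = 508.5 → T = 508.5 / 1.522 = 334 N.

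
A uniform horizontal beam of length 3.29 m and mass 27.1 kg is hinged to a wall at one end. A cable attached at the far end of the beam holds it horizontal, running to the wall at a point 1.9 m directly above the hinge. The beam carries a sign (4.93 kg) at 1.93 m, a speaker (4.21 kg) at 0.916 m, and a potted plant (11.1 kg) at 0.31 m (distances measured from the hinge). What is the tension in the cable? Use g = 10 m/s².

T ≈ 373 N

Take moments about the hinge.
Beam weight: 27.1 × 10 = 271 N down at 1.645 m → arm 1.645 m, τ = 271 × 1.645 = 445.8 N·m clockwise.
Sign: 4.93 × 10 = 49.3 N down at 1.93 m → arm 1.93 m, τ = 49.3 × 1.93 = 95.15 N·m clockwise.
Speaker: 4.21 × 10 = 42.1 N down at 0.916 m → arm 0.916 m, τ = 42.1 × 0.916 = 38.56 N·m clockwise.
Potted plant: 11.1 × 10 = 111 N down at 0.31 m → arm 0.31 m, τ = 111 × 0.31 = 34.41 N·m clockwise.
Total clockwise load moment = 613.9 N·m.
The cable tension T acts at 3.29 m; only its component perpendicular to the beam, T sinθ, produces torque. sinθ = h/√(h²+d²) = 1.9/√(1.9²+3.29²) = 0.5001.
Στ = 0 ⇒ T × 3.29 × 0.5001 = 613.9 ⇒ T = 613.9 / 1.645 = 373 N.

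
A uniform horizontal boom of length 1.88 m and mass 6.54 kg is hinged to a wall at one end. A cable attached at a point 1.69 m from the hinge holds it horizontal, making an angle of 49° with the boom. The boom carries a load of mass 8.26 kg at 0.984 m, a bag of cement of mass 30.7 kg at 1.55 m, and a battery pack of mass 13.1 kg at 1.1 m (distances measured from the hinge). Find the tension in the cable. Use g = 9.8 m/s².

Sum moments about the hinge (the unknown hinge reaction has zero arm there).
Beam weight: 6.54 × 9.8 = 64.09 N down at 0.94 m → arm 0.94 m, τ = 64.09 × 0.94 = 60.24 N·m clockwise.
Load: 8.26 × 9.8 = 80.95 N down at 0.984 m → arm 0.984 m, τ = 80.95 × 0.984 = 79.65 N·m clockwise.
Bag of cement: 30.7 × 9.8 = 300.9 N down at 1.55 m → arm 1.55 m, τ = 300.9 × 1.55 = 466.4 N·m clockwise.
Battery pack: 13.1 × 9.8 = 128.4 N down at 1.1 m → arm 1.1 m, τ = 128.4 × 1.1 = 141.2 N·m clockwise.
Total clockwise load moment = 747.5 N·m.
The cable tension T acts at 1.69 m; only its component perpendicular to the boom, T sinθ, produces torque. sin 49° = 0.7547.
For rotational equilibrium, T × 1.69 × 0.7547 = 747.5, so T = 747.5 / 1.275 = 586 N.

T ≈ 586 N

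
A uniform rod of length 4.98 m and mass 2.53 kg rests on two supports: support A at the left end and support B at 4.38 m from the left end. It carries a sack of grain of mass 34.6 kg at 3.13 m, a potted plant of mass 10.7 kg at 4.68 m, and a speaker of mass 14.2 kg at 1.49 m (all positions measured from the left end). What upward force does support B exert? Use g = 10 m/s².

R_B ≈ 424 N

Choose support A as the axis so its reaction then has zero moment arm.
Beam weight: 2.53 × 10 = 25.3 N down at 2.49 m → arm 2.49 m, τ = 25.3 × 2.49 = 63 N·m clockwise.
Sack of grain: 34.6 × 10 = 346 N down at 3.13 m → arm 3.13 m, τ = 346 × 3.13 = 1083 N·m clockwise.
Potted plant: 10.7 × 10 = 107 N down at 4.68 m → arm 4.68 m, τ = 107 × 4.68 = 500.8 N·m clockwise.
Speaker: 14.2 × 10 = 142 N down at 1.49 m → arm 1.49 m, τ = 142 × 1.49 = 211.6 N·m clockwise.
Net load moment about support A = 1858 N·m clockwise.
Reaction R at support B is upward at 4.38 m, arm 4.38 m → moment R × 4.38 counterclockwise.
Balancing moments: R × 4.38 = 1858, giving R = 424 N.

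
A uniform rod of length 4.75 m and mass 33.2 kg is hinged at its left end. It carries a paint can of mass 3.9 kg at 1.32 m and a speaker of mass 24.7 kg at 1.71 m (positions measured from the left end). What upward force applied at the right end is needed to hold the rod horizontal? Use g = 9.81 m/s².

F ≈ 261 N

Taking torques about the left end:
Beam weight: 33.2 × 9.81 = 325.7 N down at 2.375 m → arm 2.375 m, τ = 325.7 × 2.375 = 773.5 N·m clockwise.
Paint can: 3.9 × 9.81 = 38.26 N down at 1.32 m → arm 1.32 m, τ = 38.26 × 1.32 = 50.5 N·m clockwise.
Speaker: 24.7 × 9.81 = 242.3 N down at 1.71 m → arm 1.71 m, τ = 242.3 × 1.71 = 414.3 N·m clockwise.
Net moment of the loads = 1238 N·m clockwise.
The upward force F acts at the right end, arm 4.75 m, giving F × 4.75 counterclockwise.
For rotational equilibrium, F × 4.75 = 1238, so F = 1238 / 4.75 = 261 N.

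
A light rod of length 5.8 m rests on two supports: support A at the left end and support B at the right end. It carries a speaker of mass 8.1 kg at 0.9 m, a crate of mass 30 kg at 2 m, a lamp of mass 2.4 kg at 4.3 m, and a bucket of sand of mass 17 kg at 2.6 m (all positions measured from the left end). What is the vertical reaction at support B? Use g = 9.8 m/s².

R_B ≈ 206 N

Take moments about support A.
Speaker: 8.1 × 9.8 = 79.38 N down at 0.9 m → arm 0.9 m, τ = 79.38 × 0.9 = 71.44 N·m clockwise.
Crate: 30 × 9.8 = 294 N down at 2 m → arm 2 m, τ = 294 × 2 = 588 N·m clockwise.
Lamp: 2.4 × 9.8 = 23.52 N down at 4.3 m → arm 4.3 m, τ = 23.52 × 4.3 = 101.1 N·m clockwise.
Bucket of sand: 17 × 9.8 = 166.6 N down at 2.6 m → arm 2.6 m, τ = 166.6 × 2.6 = 433.2 N·m clockwise.
Net load moment about support A = 1194 N·m clockwise.
Reaction R at support B is upward at 5.8 m, arm 5.8 m → moment R × 5.8 counterclockwise.
Στ = 0 ⇒ R × 5.8 = 1194 ⇒ R = 206 N.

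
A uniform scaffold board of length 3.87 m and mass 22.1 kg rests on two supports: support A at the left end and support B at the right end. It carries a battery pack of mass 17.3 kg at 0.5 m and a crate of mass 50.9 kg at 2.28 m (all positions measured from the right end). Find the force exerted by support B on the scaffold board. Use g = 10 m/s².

R_B ≈ 470 N

Taking torques about support A:
Beam weight: 22.1 × 10 = 221 N down at 1.935 m → arm 1.935 m, τ = 221 × 1.935 = 427.6 N·m clockwise.
Battery pack: 17.3 × 10 = 173 N down at 0.5 m → arm 3.37 m, τ = 173 × 3.37 = 583 N·m clockwise.
Crate: 50.9 × 10 = 509 N down at 2.28 m → arm 1.59 m, τ = 509 × 1.59 = 809.3 N·m clockwise.
Net load moment about support A = 1820 N·m clockwise.
Reaction R at support B is upward at 0 m, arm 3.87 m → moment R × 3.87 counterclockwise.
For rotational equilibrium, R × 3.87 = 1820, so R = 470 N.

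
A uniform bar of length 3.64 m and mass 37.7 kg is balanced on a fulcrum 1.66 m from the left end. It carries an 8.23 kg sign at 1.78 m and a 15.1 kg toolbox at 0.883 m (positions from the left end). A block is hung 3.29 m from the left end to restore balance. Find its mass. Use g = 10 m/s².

Choose the fulcrum (at 1.66 m from the left end) as the axis so the support reaction has zero arm there.
Beam weight: 37.7 × 10 = 377 N down at 1.82 m → arm 0.16 m, τ = 377 × 0.16 = 60.32 N·m clockwise.
Sign: 8.23 × 10 = 82.3 N down at 1.78 m → arm 0.12 m, τ = 82.3 × 0.12 = 9.876 N·m clockwise.
Toolbox: 15.1 × 10 = 151 N down at 0.883 m → arm 0.777 m, τ = 151 × 0.777 = 117.3 N·m counterclockwise.
Net moment of known loads = 47.1 N·m counterclockwise.
An unknown mass m at 3.29 m has arm 1.63 m; its moment is m·g·1.63 clockwise.
Balancing moments: m × 10 × 1.63 = 47.1, giving m = 47.1 / (10 × 1.63) = 2.89 kg.

m ≈ 2.89 kg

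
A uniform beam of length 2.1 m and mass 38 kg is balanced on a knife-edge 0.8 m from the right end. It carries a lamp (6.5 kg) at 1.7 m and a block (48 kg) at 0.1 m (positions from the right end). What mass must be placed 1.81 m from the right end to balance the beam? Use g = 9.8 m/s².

m ≈ 18.1 kg

Take moments about the knife-edge (at 0.8 m from the right end).
Beam weight: 38 × 9.8 = 372.4 N down at 1.05 m → arm 0.25 m, τ = 372.4 × 0.25 = 93.1 N·m counterclockwise.
Lamp: 6.5 × 9.8 = 63.7 N down at 1.7 m → arm 0.9 m, τ = 63.7 × 0.9 = 57.33 N·m counterclockwise.
Block: 48 × 9.8 = 470.4 N down at 0.1 m → arm 0.7 m, τ = 470.4 × 0.7 = 329.3 N·m clockwise.
Net moment of known loads = 178.9 N·m clockwise.
An unknown mass m at 1.81 m has arm 1.01 m; its moment is m·g·1.01 counterclockwise.
Στ = 0 ⇒ m × 9.8 × 1.01 = 178.9 ⇒ m = 178.9 / (9.8 × 1.01) = 18.1 kg.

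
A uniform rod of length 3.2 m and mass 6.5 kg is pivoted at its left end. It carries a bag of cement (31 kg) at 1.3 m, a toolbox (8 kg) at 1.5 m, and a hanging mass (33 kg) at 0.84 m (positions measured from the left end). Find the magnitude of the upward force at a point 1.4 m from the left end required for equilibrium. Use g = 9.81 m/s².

About the left end:
Beam weight: 6.5 × 9.81 = 63.77 N down at 1.6 m → arm 1.6 m, τ = 63.77 × 1.6 = 102 N·m clockwise.
Bag of cement: 31 × 9.81 = 304.1 N down at 1.3 m → arm 1.3 m, τ = 304.1 × 1.3 = 395.3 N·m clockwise.
Toolbox: 8 × 9.81 = 78.48 N down at 1.5 m → arm 1.5 m, τ = 78.48 × 1.5 = 117.7 N·m clockwise.
Hanging mass: 33 × 9.81 = 323.7 N down at 0.84 m → arm 0.84 m, τ = 323.7 × 0.84 = 271.9 N·m clockwise.
Net moment of the loads = 886.9 N·m clockwise.
The upward force F acts at a point 1.4 m from the left end, arm 1.4 m, giving F × 1.4 counterclockwise.
Balancing moments: F × 1.4 = 886.9, giving F = 886.9 / 1.4 = 634 N.

F ≈ 634 N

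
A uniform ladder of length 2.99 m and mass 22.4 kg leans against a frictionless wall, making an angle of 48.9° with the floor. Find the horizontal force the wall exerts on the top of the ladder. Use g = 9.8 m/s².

N_wall ≈ 95.7 N

Choose the foot of the ladder as the axis so the floor normal and friction both act there and drop out.
Ladder weight 22.4×9.8 = 219.5 N acts at 1.495 m along the ladder; its horizontal arm is 1.495·cos48.9° = 0.9828 m → τ = 215.7 N·m clockwise.
Wall normal N acts horizontally at the top; its moment arm is the height L sinθ = 2.99·sin48.9° = 2.253 m, counterclockwise.
Balancing moments: N × 2.253 = 215.7, giving N = 95.7 N.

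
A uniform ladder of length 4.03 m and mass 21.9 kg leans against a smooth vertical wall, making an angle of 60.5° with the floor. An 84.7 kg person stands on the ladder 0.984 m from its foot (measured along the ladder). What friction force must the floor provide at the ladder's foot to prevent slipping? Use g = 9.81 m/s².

f ≈ 176 N

Taking torques about the foot of the ladder:
Ladder weight 21.9×9.81 = 214.8 N acts at 2.015 m along the ladder; its horizontal arm is 2.015·cos60.5° = 0.9922 m → τ = 213.1 N·m clockwise.
Person: 84.7×9.81 = 830.9 N at 0.984 m → arm 0.4845 m → τ = 402.6 N·m clockwise.
Wall normal N acts horizontally at the top; its moment arm is the height L sinθ = 4.03·sin60.5° = 3.508 m, counterclockwise.
Balancing moments: N × 3.508 = 615.7, giving N = 176 N.
ΣFx = 0: friction at the foot balances the wall's push, so f = N_wall = 176 N.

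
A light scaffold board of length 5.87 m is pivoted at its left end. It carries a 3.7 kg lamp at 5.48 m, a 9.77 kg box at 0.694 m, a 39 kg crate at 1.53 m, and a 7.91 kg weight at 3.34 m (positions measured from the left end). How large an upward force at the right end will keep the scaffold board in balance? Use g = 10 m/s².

F ≈ 193 N

Taking torques about the left end:
Lamp: 3.7 × 10 = 37 N down at 5.48 m → arm 5.48 m, τ = 37 × 5.48 = 202.8 N·m clockwise.
Box: 9.77 × 10 = 97.7 N down at 0.694 m → arm 0.694 m, τ = 97.7 × 0.694 = 67.8 N·m clockwise.
Crate: 39 × 10 = 390 N down at 1.53 m → arm 1.53 m, τ = 390 × 1.53 = 596.7 N·m clockwise.
Weight: 7.91 × 10 = 79.1 N down at 3.34 m → arm 3.34 m, τ = 79.1 × 3.34 = 264.2 N·m clockwise.
Net moment of the loads = 1132 N·m clockwise.
The upward force F acts at the right end, arm 5.87 m, giving F × 5.87 counterclockwise.
For rotational equilibrium, F × 5.87 = 1132, so F = 1132 / 5.87 = 193 N.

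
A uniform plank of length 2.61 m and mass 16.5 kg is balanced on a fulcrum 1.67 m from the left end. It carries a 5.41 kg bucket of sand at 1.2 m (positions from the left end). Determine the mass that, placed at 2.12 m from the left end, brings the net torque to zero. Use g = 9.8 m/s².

Take moments about the fulcrum (at 1.67 m from the left end).
Beam weight: 16.5 × 9.8 = 161.7 N down at 1.305 m → arm 0.365 m, τ = 161.7 × 0.365 = 59.02 N·m counterclockwise.
Bucket of sand: 5.41 × 9.8 = 53.02 N down at 1.2 m → arm 0.47 m, τ = 53.02 × 0.47 = 24.92 N·m counterclockwise.
Net moment of known loads = 83.94 N·m counterclockwise.
An unknown mass m at 2.12 m has arm 0.45 m; its moment is m·g·0.45 clockwise.
Setting net torque to zero: m × 9.8 × 0.45 = 83.94 → m = 83.94 / (9.8 × 0.45) = 19 kg.

m ≈ 19 kg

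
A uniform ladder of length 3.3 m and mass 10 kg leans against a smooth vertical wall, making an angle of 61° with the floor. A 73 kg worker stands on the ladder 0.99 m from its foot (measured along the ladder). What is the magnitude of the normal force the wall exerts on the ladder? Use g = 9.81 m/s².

Sum moments about the foot of the ladder (the floor normal and friction both act there and drop out).
Ladder weight 10×9.81 = 98.1 N acts at 1.65 m along the ladder; its horizontal arm is 1.65·cos61° = 0.7999 m → τ = 78.47 N·m clockwise.
Worker: 73×9.81 = 716.1 N at 0.99 m → arm 0.48 m → τ = 343.7 N·m clockwise.
Wall normal N acts horizontally at the top; its moment arm is the height L sinθ = 3.3·sin61° = 2.886 m, counterclockwise.
Setting net torque to zero: N × 2.886 = 422.2 → N = 146 N.

N_wall ≈ 146 N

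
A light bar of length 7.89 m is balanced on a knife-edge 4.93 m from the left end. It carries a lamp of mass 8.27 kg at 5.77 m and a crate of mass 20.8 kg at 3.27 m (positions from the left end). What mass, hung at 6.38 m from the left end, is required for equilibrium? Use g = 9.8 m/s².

m ≈ 19 kg

About the knife-edge (at 4.93 m from the left end):
Lamp: 8.27 × 9.8 = 81.05 N down at 5.77 m → arm 0.84 m, τ = 81.05 × 0.84 = 68.08 N·m clockwise.
Crate: 20.8 × 9.8 = 203.8 N down at 3.27 m → arm 1.66 m, τ = 203.8 × 1.66 = 338.3 N·m counterclockwise.
Net moment of known loads = 270.2 N·m counterclockwise.
An unknown mass m at 6.38 m has arm 1.45 m; its moment is m·g·1.45 clockwise.
Στ = 0 ⇒ m × 9.8 × 1.45 = 270.2 ⇒ m = 270.2 / (9.8 × 1.45) = 19 kg.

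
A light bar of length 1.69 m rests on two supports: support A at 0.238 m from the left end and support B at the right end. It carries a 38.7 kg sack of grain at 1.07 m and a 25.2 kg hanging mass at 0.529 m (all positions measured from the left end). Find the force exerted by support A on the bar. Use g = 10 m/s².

R_A ≈ 367 N

Taking torques about support B:
Sack of grain: 38.7 × 10 = 387 N down at 1.07 m → arm 0.62 m, τ = 387 × 0.62 = 239.9 N·m counterclockwise.
Hanging mass: 25.2 × 10 = 252 N down at 0.529 m → arm 1.161 m, τ = 252 × 1.161 = 292.6 N·m counterclockwise.
Net load moment about support B = 532.5 N·m counterclockwise.
Reaction R at support A is upward at 0.238 m, arm 1.452 m → moment R × 1.452 clockwise.
Balancing moments: R × 1.452 = 532.5, giving R = 367 N.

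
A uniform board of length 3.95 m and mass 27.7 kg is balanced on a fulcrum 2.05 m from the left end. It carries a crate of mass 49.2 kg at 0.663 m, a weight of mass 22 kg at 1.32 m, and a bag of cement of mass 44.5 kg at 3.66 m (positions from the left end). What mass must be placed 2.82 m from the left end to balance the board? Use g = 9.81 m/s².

Choose the fulcrum (at 2.05 m from the left end) as the axis so the support reaction has zero arm there.
Beam weight: 27.7 × 9.81 = 271.7 N down at 1.975 m → arm 0.075 m, τ = 271.7 × 0.075 = 20.38 N·m counterclockwise.
Crate: 49.2 × 9.81 = 482.7 N down at 0.663 m → arm 1.387 m, τ = 482.7 × 1.387 = 669.5 N·m counterclockwise.
Weight: 22 × 9.81 = 215.8 N down at 1.32 m → arm 0.73 m, τ = 215.8 × 0.73 = 157.5 N·m counterclockwise.
Bag of cement: 44.5 × 9.81 = 436.5 N down at 3.66 m → arm 1.61 m, τ = 436.5 × 1.61 = 702.8 N·m clockwise.
Net moment of known loads = 144.6 N·m counterclockwise.
An unknown mass m at 2.82 m has arm 0.77 m; its moment is m·g·0.77 clockwise.
Στ = 0 ⇒ m × 9.81 × 0.77 = 144.6 ⇒ m = 144.6 / (9.81 × 0.77) = 19.1 kg.

m ≈ 19.1 kg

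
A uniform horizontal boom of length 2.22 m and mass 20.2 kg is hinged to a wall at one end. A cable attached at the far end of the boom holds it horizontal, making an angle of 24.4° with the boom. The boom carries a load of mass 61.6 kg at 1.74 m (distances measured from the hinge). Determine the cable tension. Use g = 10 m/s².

T ≈ 1410 N

Take moments about the hinge.
Beam weight: 20.2 × 10 = 202 N down at 1.11 m → arm 1.11 m, τ = 202 × 1.11 = 224.2 N·m clockwise.
Load: 61.6 × 10 = 616 N down at 1.74 m → arm 1.74 m, τ = 616 × 1.74 = 1072 N·m clockwise.
Total clockwise load moment = 1296 N·m.
The cable tension T acts at 2.22 m; only its component perpendicular to the boom, T sinθ, produces torque. sin 24.4° = 0.4131.
Στ = 0 ⇒ T × 2.22 × 0.4131 = 1296 ⇒ T = 1296 / 0.9171 = 1410 N.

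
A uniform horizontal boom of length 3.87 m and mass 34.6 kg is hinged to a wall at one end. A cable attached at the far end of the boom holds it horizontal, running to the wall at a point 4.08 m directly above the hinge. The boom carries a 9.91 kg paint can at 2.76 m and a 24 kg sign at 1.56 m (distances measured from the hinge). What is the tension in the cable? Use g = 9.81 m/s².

Take moments about the hinge.
Beam weight: 34.6 × 9.81 = 339.4 N down at 1.935 m → arm 1.935 m, τ = 339.4 × 1.935 = 656.7 N·m clockwise.
Paint can: 9.91 × 9.81 = 97.22 N down at 2.76 m → arm 2.76 m, τ = 97.22 × 2.76 = 268.3 N·m clockwise.
Sign: 24 × 9.81 = 235.4 N down at 1.56 m → arm 1.56 m, τ = 235.4 × 1.56 = 367.2 N·m clockwise.
Total clockwise load moment = 1292 N·m.
The cable tension T acts at 3.87 m; only its component perpendicular to the boom, T sinθ, produces torque. sinθ = h/√(h²+d²) = 4.08/√(4.08²+3.87²) = 0.7255.
Setting net torque to zero: T × 3.87 × 0.7255 = 1292 → T = 1292 / 2.808 = 460 N.

T ≈ 460 N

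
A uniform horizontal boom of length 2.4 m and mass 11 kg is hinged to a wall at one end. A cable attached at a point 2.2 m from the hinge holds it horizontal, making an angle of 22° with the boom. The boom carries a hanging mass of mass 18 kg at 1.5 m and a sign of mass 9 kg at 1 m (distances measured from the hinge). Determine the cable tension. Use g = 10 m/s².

Choose the hinge as the axis so the unknown hinge reaction has zero arm there.
Beam weight: 11 × 10 = 110 N down at 1.2 m → arm 1.2 m, τ = 110 × 1.2 = 132 N·m clockwise.
Hanging mass: 18 × 10 = 180 N down at 1.5 m → arm 1.5 m, τ = 180 × 1.5 = 270 N·m clockwise.
Sign: 9 × 10 = 90 N down at 1 m → arm 1 m, τ = 90 × 1 = 90 N·m clockwise.
Total clockwise load moment = 492 N·m.
The cable tension T acts at 2.2 m; only its component perpendicular to the boom, T sinθ, produces torque. sin 22° = 0.3746.
Setting net torque to zero: T × 2.2 × 0.3746 = 492 → T = 492 / 0.8241 = 597 N.

T ≈ 597 N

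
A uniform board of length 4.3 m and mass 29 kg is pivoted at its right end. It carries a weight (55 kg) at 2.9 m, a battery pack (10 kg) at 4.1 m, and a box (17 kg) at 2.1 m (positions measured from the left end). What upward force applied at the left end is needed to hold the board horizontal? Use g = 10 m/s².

Taking torques about the right end:
Beam weight: 29 × 10 = 290 N down at 2.15 m → arm 2.15 m, τ = 290 × 2.15 = 623.5 N·m counterclockwise.
Weight: 55 × 10 = 550 N down at 2.9 m → arm 1.4 m, τ = 550 × 1.4 = 770 N·m counterclockwise.
Battery pack: 10 × 10 = 100 N down at 4.1 m → arm 0.2 m, τ = 100 × 0.2 = 20 N·m counterclockwise.
Box: 17 × 10 = 170 N down at 2.1 m → arm 2.2 m, τ = 170 × 2.2 = 374 N·m counterclockwise.
Net moment of the loads = 1788 N·m counterclockwise.
The upward force F acts at the left end, arm 4.3 m, giving F × 4.3 clockwise.
For rotational equilibrium, F × 4.3 = 1788, so F = 1788 / 4.3 = 416 N.

F ≈ 416 N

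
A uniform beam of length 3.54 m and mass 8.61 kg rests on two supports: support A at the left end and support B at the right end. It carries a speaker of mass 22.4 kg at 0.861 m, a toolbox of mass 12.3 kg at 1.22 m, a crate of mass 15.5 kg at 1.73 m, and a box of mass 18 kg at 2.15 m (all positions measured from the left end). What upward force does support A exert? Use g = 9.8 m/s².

R_A ≈ 434 N

Take moments about support B.
Beam weight: 8.61 × 9.8 = 84.38 N down at 1.77 m → arm 1.77 m, τ = 84.38 × 1.77 = 149.4 N·m counterclockwise.
Speaker: 22.4 × 9.8 = 219.5 N down at 0.861 m → arm 2.679 m, τ = 219.5 × 2.679 = 588 N·m counterclockwise.
Toolbox: 12.3 × 9.8 = 120.5 N down at 1.22 m → arm 2.32 m, τ = 120.5 × 2.32 = 279.6 N·m counterclockwise.
Crate: 15.5 × 9.8 = 151.9 N down at 1.73 m → arm 1.81 m, τ = 151.9 × 1.81 = 274.9 N·m counterclockwise.
Box: 18 × 9.8 = 176.4 N down at 2.15 m → arm 1.39 m, τ = 176.4 × 1.39 = 245.2 N·m counterclockwise.
Net load moment about support B = 1537 N·m counterclockwise.
Reaction R at support A is upward at 0 m, arm 3.54 m → moment R × 3.54 clockwise.
Στ = 0 ⇒ R × 3.54 = 1537 ⇒ R = 434 N.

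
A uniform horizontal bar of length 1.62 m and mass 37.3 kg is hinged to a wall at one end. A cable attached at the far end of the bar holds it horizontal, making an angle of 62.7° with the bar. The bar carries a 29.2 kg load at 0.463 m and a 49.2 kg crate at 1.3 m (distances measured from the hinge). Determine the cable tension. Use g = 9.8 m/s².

Taking torques about the hinge:
Beam weight: 37.3 × 9.8 = 365.5 N down at 0.81 m → arm 0.81 m, τ = 365.5 × 0.81 = 296.1 N·m clockwise.
Load: 29.2 × 9.8 = 286.2 N down at 0.463 m → arm 0.463 m, τ = 286.2 × 0.463 = 132.5 N·m clockwise.
Crate: 49.2 × 9.8 = 482.2 N down at 1.3 m → arm 1.3 m, τ = 482.2 × 1.3 = 626.9 N·m clockwise.
Total clockwise load moment = 1056 N·m.
The cable tension T acts at 1.62 m; only its component perpendicular to the bar, T sinθ, produces torque. sin 62.7° = 0.8886.
Setting net torque to zero: T × 1.62 × 0.8886 = 1056 → T = 1056 / 1.44 = 733 N.

T ≈ 733 N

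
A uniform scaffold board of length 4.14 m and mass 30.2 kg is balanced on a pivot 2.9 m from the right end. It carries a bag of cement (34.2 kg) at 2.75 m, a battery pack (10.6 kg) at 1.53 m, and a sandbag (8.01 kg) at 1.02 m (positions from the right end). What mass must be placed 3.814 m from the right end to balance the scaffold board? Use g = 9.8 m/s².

m ≈ 65.4 kg

Choose the pivot (at 2.9 m from the right end) as the axis so the support reaction has zero arm there.
Beam weight: 30.2 × 9.8 = 296 N down at 2.07 m → arm 0.83 m, τ = 296 × 0.83 = 245.7 N·m clockwise.
Bag of cement: 34.2 × 9.8 = 335.2 N down at 2.75 m → arm 0.15 m, τ = 335.2 × 0.15 = 50.28 N·m clockwise.
Battery pack: 10.6 × 9.8 = 103.9 N down at 1.53 m → arm 1.37 m, τ = 103.9 × 1.37 = 142.3 N·m clockwise.
Sandbag: 8.01 × 9.8 = 78.5 N down at 1.02 m → arm 1.88 m, τ = 78.5 × 1.88 = 147.6 N·m clockwise.
Net moment of known loads = 585.9 N·m clockwise.
An unknown mass m at 3.814 m has arm 0.914 m; its moment is m·g·0.914 counterclockwise.
Στ = 0 ⇒ m × 9.8 × 0.914 = 585.9 ⇒ m = 585.9 / (9.8 × 0.914) = 65.4 kg.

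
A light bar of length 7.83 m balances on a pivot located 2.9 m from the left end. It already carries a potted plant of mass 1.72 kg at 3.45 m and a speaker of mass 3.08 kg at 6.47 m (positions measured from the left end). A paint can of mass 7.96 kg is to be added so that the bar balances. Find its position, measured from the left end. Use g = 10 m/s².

Sum moments about the pivot (at 2.9 m from the left end) (the support reaction has zero arm there).
Potted plant: 1.72 × 10 = 17.2 N down at 3.45 m → arm 0.55 m, τ = 17.2 × 0.55 = 9.46 N·m clockwise.
Speaker: 3.08 × 10 = 30.8 N down at 6.47 m → arm 3.57 m, τ = 30.8 × 3.57 = 110 N·m clockwise.
Net moment of existing loads = 119.5 N·m clockwise.
The paint can weighs 7.96 × 10 = 79.6 N and must supply an equal counterclockwise moment, so its lever arm about the pivot is 119.5 / 79.6 = 1.5 m.
That puts it at 2.9 − 1.5 = 1.4 m from the left end.

x ≈ 1.4 m from the left end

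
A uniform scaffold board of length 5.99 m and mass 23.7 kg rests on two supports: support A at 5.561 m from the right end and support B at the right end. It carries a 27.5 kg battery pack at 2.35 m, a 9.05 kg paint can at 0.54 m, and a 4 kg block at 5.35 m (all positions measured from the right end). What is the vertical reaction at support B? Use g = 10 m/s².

R_B ≈ 351 N

Choose support A as the axis so its reaction then has zero moment arm.
Beam weight: 23.7 × 10 = 237 N down at 2.995 m → arm 2.566 m, τ = 237 × 2.566 = 608.1 N·m clockwise.
Battery pack: 27.5 × 10 = 275 N down at 2.35 m → arm 3.211 m, τ = 275 × 3.211 = 883 N·m clockwise.
Paint can: 9.05 × 10 = 90.5 N down at 0.54 m → arm 5.021 m, τ = 90.5 × 5.021 = 454.4 N·m clockwise.
Block: 4 × 10 = 40 N down at 5.35 m → arm 0.211 m, τ = 40 × 0.211 = 8.44 N·m clockwise.
Net load moment about support A = 1954 N·m clockwise.
Reaction R at support B is upward at 0 m, arm 5.561 m → moment R × 5.561 counterclockwise.
Στ = 0 ⇒ R × 5.561 = 1954 ⇒ R = 351 N.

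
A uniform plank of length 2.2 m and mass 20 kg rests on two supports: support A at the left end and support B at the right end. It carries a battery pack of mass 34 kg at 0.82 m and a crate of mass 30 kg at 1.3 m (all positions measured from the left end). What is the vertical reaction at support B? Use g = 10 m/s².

Choose support A as the axis so its reaction then has zero moment arm.
Beam weight: 20 × 10 = 200 N down at 1.1 m → arm 1.1 m, τ = 200 × 1.1 = 220 N·m clockwise.
Battery pack: 34 × 10 = 340 N down at 0.82 m → arm 0.82 m, τ = 340 × 0.82 = 278.8 N·m clockwise.
Crate: 30 × 10 = 300 N down at 1.3 m → arm 1.3 m, τ = 300 × 1.3 = 390 N·m clockwise.
Net load moment about support A = 888.8 N·m clockwise.
Reaction R at support B is upward at 2.2 m, arm 2.2 m → moment R × 2.2 counterclockwise.
Setting net torque to zero: R × 2.2 = 888.8 → R = 404 N.

R_B ≈ 404 N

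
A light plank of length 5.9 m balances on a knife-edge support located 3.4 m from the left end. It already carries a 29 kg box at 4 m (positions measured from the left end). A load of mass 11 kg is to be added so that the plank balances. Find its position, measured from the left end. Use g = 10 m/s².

x ≈ 1.82 m from the left end

Taking torques about the knife-edge support (at 3.4 m from the left end):
Box: 29 × 10 = 290 N down at 4 m → arm 0.6 m, τ = 290 × 0.6 = 174 N·m clockwise.
Net moment of existing loads = 174 N·m clockwise.
The load weighs 11 × 10 = 110 N and must supply an equal counterclockwise moment, so its lever arm about the knife-edge support is 174 / 110 = 1.58 m.
That puts it at 3.4 − 1.58 = 1.82 m from the left end.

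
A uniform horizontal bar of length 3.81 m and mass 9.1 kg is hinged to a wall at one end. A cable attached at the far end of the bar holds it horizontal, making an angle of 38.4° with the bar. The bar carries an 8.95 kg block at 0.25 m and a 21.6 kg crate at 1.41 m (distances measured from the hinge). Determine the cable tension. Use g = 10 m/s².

T ≈ 211 N

Choose the hinge as the axis so the unknown hinge reaction has zero arm there.
Beam weight: 9.1 × 10 = 91 N down at 1.905 m → arm 1.905 m, τ = 91 × 1.905 = 173.4 N·m clockwise.
Block: 8.95 × 10 = 89.5 N down at 0.25 m → arm 0.25 m, τ = 89.5 × 0.25 = 22.38 N·m clockwise.
Crate: 21.6 × 10 = 216 N down at 1.41 m → arm 1.41 m, τ = 216 × 1.41 = 304.6 N·m clockwise.
Total clockwise load moment = 500.4 N·m.
The cable tension T acts at 3.81 m; only its component perpendicular to the bar, T sinθ, produces torque. sin 38.4° = 0.6211.
Balancing moments: T × 3.81 × 0.6211 = 500.4, giving T = 500.4 / 2.366 = 211 N.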